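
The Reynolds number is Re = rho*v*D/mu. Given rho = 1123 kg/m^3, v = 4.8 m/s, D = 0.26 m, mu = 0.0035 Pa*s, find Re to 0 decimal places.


Re = rho * v * D / mu
Re = 1123 * 4.8 * 0.26 / 0.0035
Re = 1401.504 / 0.0035
Re = 400430


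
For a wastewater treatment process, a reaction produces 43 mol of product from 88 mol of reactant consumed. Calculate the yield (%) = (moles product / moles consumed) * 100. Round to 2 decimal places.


Yield = (moles product / moles consumed) * 100%
Yield = (43 / 88) * 100
Yield = 0.4886 * 100
Yield = 48.86%


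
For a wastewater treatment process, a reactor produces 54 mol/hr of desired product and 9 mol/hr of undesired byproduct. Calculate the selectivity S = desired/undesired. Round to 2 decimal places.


S = desired product rate / undesired product rate
S = 54 / 9
S = 6.00


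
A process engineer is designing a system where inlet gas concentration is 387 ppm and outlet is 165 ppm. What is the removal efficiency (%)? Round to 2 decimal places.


Efficiency = (G_in - G_out) / G_in * 100%
Efficiency = (387 - 165) / 387 * 100
Efficiency = 222 / 387 * 100
Efficiency = 57.36%


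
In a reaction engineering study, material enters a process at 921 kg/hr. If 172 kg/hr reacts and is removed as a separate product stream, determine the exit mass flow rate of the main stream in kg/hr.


Steady-state mass balance on the main outlet: F_out = F_in - F_removed
F_out = 921 - 172
F_out = 749 kg/hr


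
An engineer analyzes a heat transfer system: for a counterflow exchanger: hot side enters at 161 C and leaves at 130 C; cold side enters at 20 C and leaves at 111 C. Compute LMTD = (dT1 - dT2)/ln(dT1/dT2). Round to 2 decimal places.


dT1 = Th_in - Tc_out = 161 - 111 = 50
dT2 = Th_out - Tc_in = 130 - 20 = 110
LMTD = (dT1 - dT2) / ln(dT1/dT2)
LMTD = (50 - 110) / ln(50/110)
LMTD = 76.10 K


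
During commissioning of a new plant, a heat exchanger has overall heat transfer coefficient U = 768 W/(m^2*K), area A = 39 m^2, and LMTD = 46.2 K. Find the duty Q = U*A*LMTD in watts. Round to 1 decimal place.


Q = U * A * LMTD
Q = 768 * 39 * 46.2
Q = 1383782.4 W


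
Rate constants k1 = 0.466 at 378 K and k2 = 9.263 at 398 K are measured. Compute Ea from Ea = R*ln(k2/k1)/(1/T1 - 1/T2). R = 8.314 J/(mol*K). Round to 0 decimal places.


Ea = R * ln(k2/k1) / (1/T1 - 1/T2)
ln(k2/k1) = ln(9.263/0.466) = 2.9895976
1/T1 - 1/T2 = 1/378 - 1/398 = 0.000132939831
Ea = 8.314 * 2.9895976 / 0.000132939831
Ea = 186968 J/mol


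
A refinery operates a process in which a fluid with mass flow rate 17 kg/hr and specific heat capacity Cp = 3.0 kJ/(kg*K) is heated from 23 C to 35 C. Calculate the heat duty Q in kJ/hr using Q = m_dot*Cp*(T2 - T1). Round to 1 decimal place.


Q = m_dot * Cp * (T2 - T1)
Q = 17 * 3.0 * (35 - 23)
Q = 17 * 3.0 * 12
Q = 612.0 kJ/hr


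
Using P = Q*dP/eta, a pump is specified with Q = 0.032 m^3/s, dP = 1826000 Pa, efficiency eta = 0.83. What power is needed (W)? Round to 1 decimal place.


P = Q * dP / eta
P = 0.032 * 1826000 / 0.83
P = 58432.0 / 0.83
P = 70400.0 W


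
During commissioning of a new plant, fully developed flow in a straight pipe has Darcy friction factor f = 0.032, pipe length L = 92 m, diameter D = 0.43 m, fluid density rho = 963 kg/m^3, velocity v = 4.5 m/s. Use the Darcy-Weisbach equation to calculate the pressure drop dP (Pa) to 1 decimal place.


dP = f * (L/D) * (rho*v^2/2)
dP = 0.032 * (92/0.43) * (963*4.5^2/2)
L/D = 213.95348837
rho*v^2/2 = 963*20.25/2 = 9750.375
dP = 0.032 * 213.95348837 * 9750.375
dP = 66756.1 Pa


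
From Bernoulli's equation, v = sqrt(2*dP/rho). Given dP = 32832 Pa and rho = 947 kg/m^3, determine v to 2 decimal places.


v = sqrt(2*dP/rho)
v = sqrt(2*32832/947)
v = sqrt(69.338965)
v = 8.33 m/s


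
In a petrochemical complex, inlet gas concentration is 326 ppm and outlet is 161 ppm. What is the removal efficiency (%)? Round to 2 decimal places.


Efficiency = (G_in - G_out) / G_in * 100%
Efficiency = (326 - 161) / 326 * 100
Efficiency = 165 / 326 * 100
Efficiency = 50.61%


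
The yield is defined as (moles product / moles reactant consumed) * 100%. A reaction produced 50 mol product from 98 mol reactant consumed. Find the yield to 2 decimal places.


Yield = (moles product / moles consumed) * 100%
Yield = (50 / 98) * 100
Yield = 0.5102 * 100
Yield = 51.02%


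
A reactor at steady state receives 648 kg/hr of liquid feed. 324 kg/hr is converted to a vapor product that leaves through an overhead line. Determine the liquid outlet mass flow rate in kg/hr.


Steady-state mass balance on the main outlet: F_out = F_in - F_removed
F_out = 648 - 324
F_out = 324 kg/hr


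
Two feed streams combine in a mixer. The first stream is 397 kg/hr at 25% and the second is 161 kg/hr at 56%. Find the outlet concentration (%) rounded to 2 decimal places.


Mass balance on solute: F1*x1 + F2*x2 = F3*x3
F3 = F1 + F2 = 397 + 161 = 558 kg/hr
x3 = (F1*x1 + F2*x2)/F3
x3 = (397*0.25 + 161*0.56) / 558
x3 = 33.94%


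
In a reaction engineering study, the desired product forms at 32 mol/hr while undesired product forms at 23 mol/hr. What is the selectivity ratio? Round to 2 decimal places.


S = desired product rate / undesired product rate
S = 32 / 23
S = 1.39


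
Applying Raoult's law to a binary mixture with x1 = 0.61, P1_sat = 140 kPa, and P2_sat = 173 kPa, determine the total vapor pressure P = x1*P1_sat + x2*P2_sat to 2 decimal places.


P = x1*P1_sat + x2*P2_sat
x2 = 1 - x1 = 1 - 0.61 = 0.39
P = 0.61*140 + 0.39*173
P = 85.4 + 67.47
P = 152.87 kPa


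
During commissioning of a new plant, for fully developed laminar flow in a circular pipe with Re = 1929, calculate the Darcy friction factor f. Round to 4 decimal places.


f = 64 / Re
f = 64 / 1929
f = 0.0332


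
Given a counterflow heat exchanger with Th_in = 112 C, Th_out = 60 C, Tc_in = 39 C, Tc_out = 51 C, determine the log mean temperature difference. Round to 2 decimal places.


dT1 = Th_in - Tc_out = 112 - 51 = 61
dT2 = Th_out - Tc_in = 60 - 39 = 21
LMTD = (dT1 - dT2) / ln(dT1/dT2)
LMTD = (61 - 21) / ln(61/21)
LMTD = 37.51 K


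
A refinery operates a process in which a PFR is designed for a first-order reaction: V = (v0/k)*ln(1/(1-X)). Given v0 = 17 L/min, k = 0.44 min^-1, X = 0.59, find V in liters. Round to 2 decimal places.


V = (v0/k) * ln(1/(1-X))
V = (17/0.44) * ln(1/(1-0.59))
V = 38.636364 * ln(2.439024)
V = 38.636364 * 0.891598
V = 34.45 L


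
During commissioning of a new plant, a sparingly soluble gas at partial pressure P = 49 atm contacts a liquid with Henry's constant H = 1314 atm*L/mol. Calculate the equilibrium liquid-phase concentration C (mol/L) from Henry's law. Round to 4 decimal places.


C = P / H
C = 49 / 1314
C = 0.0373 mol/L


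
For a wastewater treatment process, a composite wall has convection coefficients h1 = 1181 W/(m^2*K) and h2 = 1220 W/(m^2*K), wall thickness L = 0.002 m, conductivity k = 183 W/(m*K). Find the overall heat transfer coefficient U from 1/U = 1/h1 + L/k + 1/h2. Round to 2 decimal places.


1/U = 1/h1 + L/k + 1/h2
1/U = 1/1181 + 0.002/183 + 1/1220
1/U = 0.0008467401 + 1.0929e-05 + 0.0008196721
1/U = 0.0016773412
U = 596.18 W/(m^2*K)


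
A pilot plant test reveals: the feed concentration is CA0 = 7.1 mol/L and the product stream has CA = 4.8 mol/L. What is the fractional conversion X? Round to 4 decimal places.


X = (CA0 - CA) / CA0
X = (7.1 - 4.8) / 7.1
X = 2.3 / 7.1
X = 0.3239


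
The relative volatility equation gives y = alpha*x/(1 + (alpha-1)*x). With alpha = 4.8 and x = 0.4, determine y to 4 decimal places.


y = alpha*x / (1 + (alpha-1)*x)
y = 4.8*0.4 / (1 + (4.8-1)*0.4)
y = 1.92 / (1 + 1.52)
y = 1.92 / 2.52
y = 0.7619


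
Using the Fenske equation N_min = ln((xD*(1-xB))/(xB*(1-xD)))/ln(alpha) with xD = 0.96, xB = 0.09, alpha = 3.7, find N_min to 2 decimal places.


N_min = ln((xD*(1-xB))/(xB*(1-xD))) / ln(alpha)
Numerator inside ln: 0.8736 / 0.0036 = 242.666667
ln(242.666667) = 5.491689
ln(alpha) = ln(3.7) = 1.308333
N_min = 5.491689 / 1.308333 = 4.20


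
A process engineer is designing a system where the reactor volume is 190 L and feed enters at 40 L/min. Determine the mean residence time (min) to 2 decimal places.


tau = V / v0
tau = 190 / 40
tau = 4.75 min


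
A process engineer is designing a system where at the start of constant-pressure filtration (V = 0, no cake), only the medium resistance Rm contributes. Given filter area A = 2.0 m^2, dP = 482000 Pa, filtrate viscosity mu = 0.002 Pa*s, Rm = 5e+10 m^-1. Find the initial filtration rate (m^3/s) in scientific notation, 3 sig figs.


rate = A * dP / (mu * Rm)
rate = 2.0 * 482000 / (0.002 * 5e+10)
rate = 964000.0 / 1.000e+08
rate = 9.64e-03 m^3/s


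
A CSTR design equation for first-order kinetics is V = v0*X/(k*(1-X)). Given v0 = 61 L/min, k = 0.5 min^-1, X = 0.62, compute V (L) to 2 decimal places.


V = v0 * X / (k * (1 - X))
V = 61 * 0.62 / (0.5 * (1 - 0.62))
V = 37.82 / (0.5 * 0.38)
V = 37.82 / 0.19
V = 199.05 L


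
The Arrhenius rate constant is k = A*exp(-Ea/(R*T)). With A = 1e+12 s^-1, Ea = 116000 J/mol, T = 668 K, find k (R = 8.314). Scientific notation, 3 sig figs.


k = A * exp(-Ea/(R*T))
k = 1e+12 * exp(-116000 / (8.314 * 668))
k = 1e+12 * exp(-20.886781)
k = 8.49e+02


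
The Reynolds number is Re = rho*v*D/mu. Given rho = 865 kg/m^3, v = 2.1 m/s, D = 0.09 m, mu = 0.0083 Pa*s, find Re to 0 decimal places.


Re = rho * v * D / mu
Re = 865 * 2.1 * 0.09 / 0.0083
Re = 163.485 / 0.0083
Re = 19697


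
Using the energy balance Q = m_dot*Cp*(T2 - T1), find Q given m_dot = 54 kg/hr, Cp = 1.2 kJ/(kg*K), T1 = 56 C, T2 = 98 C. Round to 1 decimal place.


Q = m_dot * Cp * (T2 - T1)
Q = 54 * 1.2 * (98 - 56)
Q = 54 * 1.2 * 42
Q = 2721.6 kJ/hr


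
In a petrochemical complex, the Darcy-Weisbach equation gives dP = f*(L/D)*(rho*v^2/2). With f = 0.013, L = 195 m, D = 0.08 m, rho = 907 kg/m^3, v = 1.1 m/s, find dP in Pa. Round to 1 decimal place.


dP = f * (L/D) * (rho*v^2/2)
dP = 0.013 * (195/0.08) * (907*1.1^2/2)
L/D = 2437.5
rho*v^2/2 = 907*1.21/2 = 548.735
dP = 0.013 * 2437.5 * 548.735
dP = 17388.0 Pa


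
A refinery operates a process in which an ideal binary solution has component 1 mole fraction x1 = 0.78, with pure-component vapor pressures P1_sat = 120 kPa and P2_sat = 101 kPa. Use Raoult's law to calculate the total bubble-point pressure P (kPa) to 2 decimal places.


P = x1*P1_sat + x2*P2_sat
x2 = 1 - x1 = 1 - 0.78 = 0.22
P = 0.78*120 + 0.22*101
P = 93.6 + 22.22
P = 115.82 kPa


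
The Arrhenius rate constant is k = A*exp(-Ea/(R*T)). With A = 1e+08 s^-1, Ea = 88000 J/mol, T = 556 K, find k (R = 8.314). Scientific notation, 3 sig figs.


k = A * exp(-Ea/(R*T))
k = 1e+08 * exp(-88000 / (8.314 * 556))
k = 1e+08 * exp(-19.036972)
k = 5.40e-01


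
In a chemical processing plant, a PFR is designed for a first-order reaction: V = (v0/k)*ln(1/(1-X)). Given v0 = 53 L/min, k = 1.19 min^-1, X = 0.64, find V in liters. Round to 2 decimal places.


V = (v0/k) * ln(1/(1-X))
V = (53/1.19) * ln(1/(1-0.64))
V = 44.537815 * ln(2.777778)
V = 44.537815 * 1.021651
V = 45.50 L


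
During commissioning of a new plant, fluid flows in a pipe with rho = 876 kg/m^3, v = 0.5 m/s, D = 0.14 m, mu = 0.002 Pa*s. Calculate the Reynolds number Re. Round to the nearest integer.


Re = rho * v * D / mu
Re = 876 * 0.5 * 0.14 / 0.002
Re = 61.32 / 0.002
Re = 30660


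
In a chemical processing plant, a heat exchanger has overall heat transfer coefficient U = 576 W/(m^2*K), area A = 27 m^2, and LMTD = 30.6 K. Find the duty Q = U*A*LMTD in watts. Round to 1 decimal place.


Q = U * A * LMTD
Q = 576 * 27 * 30.6
Q = 475891.2 W


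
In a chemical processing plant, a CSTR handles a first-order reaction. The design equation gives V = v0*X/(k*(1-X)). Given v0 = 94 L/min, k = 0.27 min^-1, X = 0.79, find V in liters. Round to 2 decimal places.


V = v0 * X / (k * (1 - X))
V = 94 * 0.79 / (0.27 * (1 - 0.79))
V = 74.26 / (0.27 * 0.21)
V = 74.26 / 0.0567
V = 1309.70 L


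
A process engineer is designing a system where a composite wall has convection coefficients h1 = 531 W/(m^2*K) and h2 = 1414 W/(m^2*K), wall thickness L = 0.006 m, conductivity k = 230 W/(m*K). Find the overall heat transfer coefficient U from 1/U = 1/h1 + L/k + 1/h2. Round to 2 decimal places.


1/U = 1/h1 + L/k + 1/h2
1/U = 1/531 + 0.006/230 + 1/1414
1/U = 0.0018832392 + 2.6087e-05 + 0.0007072136
1/U = 0.0026165398
U = 382.18 W/(m^2*K)


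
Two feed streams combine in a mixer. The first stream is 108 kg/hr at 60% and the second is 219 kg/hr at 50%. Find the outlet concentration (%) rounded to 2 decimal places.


Mass balance on solute: F1*x1 + F2*x2 = F3*x3
F3 = F1 + F2 = 108 + 219 = 327 kg/hr
x3 = (F1*x1 + F2*x2)/F3
x3 = (108*0.6 + 219*0.5) / 327
x3 = 53.30%


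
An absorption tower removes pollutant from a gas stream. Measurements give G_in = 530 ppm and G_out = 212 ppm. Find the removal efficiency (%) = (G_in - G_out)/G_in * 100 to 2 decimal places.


Efficiency = (G_in - G_out) / G_in * 100%
Efficiency = (530 - 212) / 530 * 100
Efficiency = 318 / 530 * 100
Efficiency = 60.00%


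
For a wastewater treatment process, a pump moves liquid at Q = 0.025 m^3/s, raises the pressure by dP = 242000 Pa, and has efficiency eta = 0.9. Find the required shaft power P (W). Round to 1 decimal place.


P = Q * dP / eta
P = 0.025 * 242000 / 0.9
P = 6050.0 / 0.9
P = 6722.2 W


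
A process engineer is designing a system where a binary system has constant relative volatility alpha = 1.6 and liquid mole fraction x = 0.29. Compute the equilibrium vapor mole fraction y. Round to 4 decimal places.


y = alpha*x / (1 + (alpha-1)*x)
y = 1.6*0.29 / (1 + (1.6-1)*0.29)
y = 0.464 / (1 + 0.174)
y = 0.464 / 1.174
y = 0.3952


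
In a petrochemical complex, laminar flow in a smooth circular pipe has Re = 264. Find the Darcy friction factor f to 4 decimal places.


f = 64 / Re
f = 64 / 264
f = 0.2424


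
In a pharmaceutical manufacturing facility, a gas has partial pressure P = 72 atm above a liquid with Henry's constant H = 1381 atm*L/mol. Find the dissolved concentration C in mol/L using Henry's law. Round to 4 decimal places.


C = P / H
C = 72 / 1381
C = 0.0521 mol/L


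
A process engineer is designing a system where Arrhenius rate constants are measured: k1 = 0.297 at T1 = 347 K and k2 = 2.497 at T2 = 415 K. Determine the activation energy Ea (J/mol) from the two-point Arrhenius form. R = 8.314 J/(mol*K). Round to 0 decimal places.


Ea = R * ln(k2/k1) / (1/T1 - 1/T2)
ln(k2/k1) = ln(2.497/0.297) = 2.1291132
1/T1 - 1/T2 = 1/347 - 1/415 = 0.000472205826
Ea = 8.314 * 2.1291132 / 0.000472205826
Ea = 37487 J/mol


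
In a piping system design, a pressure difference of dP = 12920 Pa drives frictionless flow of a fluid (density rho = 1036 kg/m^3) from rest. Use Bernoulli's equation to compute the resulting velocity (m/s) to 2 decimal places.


v = sqrt(2*dP/rho)
v = sqrt(2*12920/1036)
v = sqrt(24.942085)
v = 4.99 m/s


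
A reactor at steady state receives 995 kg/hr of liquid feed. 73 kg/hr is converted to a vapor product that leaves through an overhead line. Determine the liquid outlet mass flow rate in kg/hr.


Steady-state mass balance on the main outlet: F_out = F_in - F_removed
F_out = 995 - 73
F_out = 922 kg/hr


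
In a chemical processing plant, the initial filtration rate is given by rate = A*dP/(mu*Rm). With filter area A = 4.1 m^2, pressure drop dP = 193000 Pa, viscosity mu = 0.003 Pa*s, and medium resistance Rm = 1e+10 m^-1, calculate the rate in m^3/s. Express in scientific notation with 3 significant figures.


rate = A * dP / (mu * Rm)
rate = 4.1 * 193000 / (0.003 * 1e+10)
rate = 791300.0 / 3.000e+07
rate = 2.64e-02 m^3/s


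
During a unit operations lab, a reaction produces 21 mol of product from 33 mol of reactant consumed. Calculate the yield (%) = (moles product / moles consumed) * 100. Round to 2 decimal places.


Yield = (moles product / moles consumed) * 100%
Yield = (21 / 33) * 100
Yield = 0.6364 * 100
Yield = 63.64%


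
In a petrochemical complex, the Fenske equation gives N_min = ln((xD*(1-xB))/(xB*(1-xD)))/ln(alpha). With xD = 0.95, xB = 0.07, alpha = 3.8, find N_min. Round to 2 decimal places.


N_min = ln((xD*(1-xB))/(xB*(1-xD))) / ln(alpha)
Numerator inside ln: 0.8835 / 0.0035 = 252.428571
ln(252.428571) = 5.531128
ln(alpha) = ln(3.8) = 1.335001
N_min = 5.531128 / 1.335001 = 4.14


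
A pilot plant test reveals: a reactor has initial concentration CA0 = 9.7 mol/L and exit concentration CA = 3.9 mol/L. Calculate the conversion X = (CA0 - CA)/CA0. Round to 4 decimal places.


X = (CA0 - CA) / CA0
X = (9.7 - 3.9) / 9.7
X = 5.8 / 9.7
X = 0.5979


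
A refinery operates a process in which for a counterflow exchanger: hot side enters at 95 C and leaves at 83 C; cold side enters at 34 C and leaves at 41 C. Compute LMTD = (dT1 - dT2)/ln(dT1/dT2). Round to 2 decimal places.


dT1 = Th_in - Tc_out = 95 - 41 = 54
dT2 = Th_out - Tc_in = 83 - 34 = 49
LMTD = (dT1 - dT2) / ln(dT1/dT2)
LMTD = (54 - 49) / ln(54/49)
LMTD = 51.46 K


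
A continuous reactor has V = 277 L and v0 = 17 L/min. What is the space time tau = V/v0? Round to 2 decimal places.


tau = V / v0
tau = 277 / 17
tau = 16.29 min


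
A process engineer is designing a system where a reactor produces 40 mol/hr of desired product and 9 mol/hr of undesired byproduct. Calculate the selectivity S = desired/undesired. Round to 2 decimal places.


S = desired product rate / undesired product rate
S = 40 / 9
S = 4.44


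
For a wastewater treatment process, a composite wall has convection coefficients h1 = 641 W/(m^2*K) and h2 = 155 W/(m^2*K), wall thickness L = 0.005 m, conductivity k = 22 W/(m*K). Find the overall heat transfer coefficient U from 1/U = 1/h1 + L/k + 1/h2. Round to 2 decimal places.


1/U = 1/h1 + L/k + 1/h2
1/U = 1/641 + 0.005/22 + 1/155
1/U = 0.0015600624 + 0.0002272727 + 0.0064516129
1/U = 0.008238948
U = 121.37 W/(m^2*K)


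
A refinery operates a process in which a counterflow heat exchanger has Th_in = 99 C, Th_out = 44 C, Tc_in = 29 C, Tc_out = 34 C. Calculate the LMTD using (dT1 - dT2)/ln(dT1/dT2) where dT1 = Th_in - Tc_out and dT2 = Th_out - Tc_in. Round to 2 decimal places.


dT1 = Th_in - Tc_out = 99 - 34 = 65
dT2 = Th_out - Tc_in = 44 - 29 = 15
LMTD = (dT1 - dT2) / ln(dT1/dT2)
LMTD = (65 - 15) / ln(65/15)
LMTD = 34.10 K


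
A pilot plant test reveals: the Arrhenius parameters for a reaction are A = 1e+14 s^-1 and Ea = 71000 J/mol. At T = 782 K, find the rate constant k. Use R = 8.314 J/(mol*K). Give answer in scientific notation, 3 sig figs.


k = A * exp(-Ea/(R*T))
k = 1e+14 * exp(-71000 / (8.314 * 782))
k = 1e+14 * exp(-10.920476)
k = 1.81e+09


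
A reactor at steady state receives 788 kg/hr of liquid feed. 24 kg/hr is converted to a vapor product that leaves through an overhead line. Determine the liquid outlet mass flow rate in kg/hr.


Steady-state mass balance on the main outlet: F_out = F_in - F_removed
F_out = 788 - 24
F_out = 764 kg/hr


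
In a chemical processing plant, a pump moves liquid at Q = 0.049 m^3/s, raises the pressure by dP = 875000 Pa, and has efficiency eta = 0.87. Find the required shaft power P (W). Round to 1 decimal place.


P = Q * dP / eta
P = 0.049 * 875000 / 0.87
P = 42875.0 / 0.87
P = 49281.6 W


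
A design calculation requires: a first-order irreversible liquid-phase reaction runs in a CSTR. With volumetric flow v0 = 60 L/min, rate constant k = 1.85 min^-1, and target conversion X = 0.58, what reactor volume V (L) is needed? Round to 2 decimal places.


V = v0 * X / (k * (1 - X))
V = 60 * 0.58 / (1.85 * (1 - 0.58))
V = 34.8 / (1.85 * 0.42)
V = 34.8 / 0.777
V = 44.79 L


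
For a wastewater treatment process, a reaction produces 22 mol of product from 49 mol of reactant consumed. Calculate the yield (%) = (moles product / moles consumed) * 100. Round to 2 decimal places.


Yield = (moles product / moles consumed) * 100%
Yield = (22 / 49) * 100
Yield = 0.449 * 100
Yield = 44.90%


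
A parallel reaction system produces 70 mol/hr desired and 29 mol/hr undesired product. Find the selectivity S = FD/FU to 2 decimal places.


S = desired product rate / undesired product rate
S = 70 / 29
S = 2.41


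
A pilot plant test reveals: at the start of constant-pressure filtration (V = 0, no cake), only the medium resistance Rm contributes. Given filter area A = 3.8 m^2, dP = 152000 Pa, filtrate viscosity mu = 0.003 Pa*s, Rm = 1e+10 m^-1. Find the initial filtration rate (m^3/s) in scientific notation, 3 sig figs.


rate = A * dP / (mu * Rm)
rate = 3.8 * 152000 / (0.003 * 1e+10)
rate = 577600.0 / 3.000e+07
rate = 1.93e-02 m^3/s


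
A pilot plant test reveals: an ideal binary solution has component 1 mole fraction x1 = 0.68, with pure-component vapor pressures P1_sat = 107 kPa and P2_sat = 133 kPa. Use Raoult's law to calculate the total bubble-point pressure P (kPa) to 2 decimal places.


P = x1*P1_sat + x2*P2_sat
x2 = 1 - x1 = 1 - 0.68 = 0.32
P = 0.68*107 + 0.32*133
P = 72.76 + 42.56
P = 115.32 kPa


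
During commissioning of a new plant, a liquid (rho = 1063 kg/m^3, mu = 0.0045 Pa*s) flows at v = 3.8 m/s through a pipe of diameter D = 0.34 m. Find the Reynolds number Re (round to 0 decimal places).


Re = rho * v * D / mu
Re = 1063 * 3.8 * 0.34 / 0.0045
Re = 1373.396 / 0.0045
Re = 305199


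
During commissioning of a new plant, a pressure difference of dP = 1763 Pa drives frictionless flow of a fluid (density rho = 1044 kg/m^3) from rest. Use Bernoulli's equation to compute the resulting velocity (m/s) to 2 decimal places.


v = sqrt(2*dP/rho)
v = sqrt(2*1763/1044)
v = sqrt(3.377395)
v = 1.84 m/s


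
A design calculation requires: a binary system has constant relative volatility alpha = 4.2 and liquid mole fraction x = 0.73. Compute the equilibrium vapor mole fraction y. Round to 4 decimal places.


y = alpha*x / (1 + (alpha-1)*x)
y = 4.2*0.73 / (1 + (4.2-1)*0.73)
y = 3.066 / (1 + 2.336)
y = 3.066 / 3.336
y = 0.9191


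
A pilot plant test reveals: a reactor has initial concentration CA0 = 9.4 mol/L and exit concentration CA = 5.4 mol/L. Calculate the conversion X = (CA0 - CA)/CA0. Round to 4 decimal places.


X = (CA0 - CA) / CA0
X = (9.4 - 5.4) / 9.4
X = 4.0 / 9.4
X = 0.4255


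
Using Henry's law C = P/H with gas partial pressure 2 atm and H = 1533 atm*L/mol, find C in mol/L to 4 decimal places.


C = P / H
C = 2 / 1533
C = 0.0013 mol/L


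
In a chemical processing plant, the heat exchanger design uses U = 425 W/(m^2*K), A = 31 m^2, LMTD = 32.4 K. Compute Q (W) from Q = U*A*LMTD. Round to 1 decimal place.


Q = U * A * LMTD
Q = 425 * 31 * 32.4
Q = 426870.0 W


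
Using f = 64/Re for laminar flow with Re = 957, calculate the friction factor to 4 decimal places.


f = 64 / Re
f = 64 / 957
f = 0.0669


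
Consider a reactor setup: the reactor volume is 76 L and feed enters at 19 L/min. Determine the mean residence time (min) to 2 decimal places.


tau = V / v0
tau = 76 / 19
tau = 4.00 min


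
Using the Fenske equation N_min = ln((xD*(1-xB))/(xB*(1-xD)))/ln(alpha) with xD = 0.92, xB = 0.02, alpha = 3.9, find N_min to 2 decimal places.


N_min = ln((xD*(1-xB))/(xB*(1-xD))) / ln(alpha)
Numerator inside ln: 0.9016 / 0.0016 = 563.5
ln(563.5) = 6.334167
ln(alpha) = ln(3.9) = 1.360977
N_min = 6.334167 / 1.360977 = 4.65


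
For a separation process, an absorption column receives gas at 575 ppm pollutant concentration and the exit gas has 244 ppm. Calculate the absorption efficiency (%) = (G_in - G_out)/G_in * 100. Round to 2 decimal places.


Efficiency = (G_in - G_out) / G_in * 100%
Efficiency = (575 - 244) / 575 * 100
Efficiency = 331 / 575 * 100
Efficiency = 57.57%


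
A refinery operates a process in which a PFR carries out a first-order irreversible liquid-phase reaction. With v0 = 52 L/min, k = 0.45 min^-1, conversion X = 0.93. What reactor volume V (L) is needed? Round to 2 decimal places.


V = (v0/k) * ln(1/(1-X))
V = (52/0.45) * ln(1/(1-0.93))
V = 115.555556 * ln(14.285714)
V = 115.555556 * 2.65926
V = 307.29 L


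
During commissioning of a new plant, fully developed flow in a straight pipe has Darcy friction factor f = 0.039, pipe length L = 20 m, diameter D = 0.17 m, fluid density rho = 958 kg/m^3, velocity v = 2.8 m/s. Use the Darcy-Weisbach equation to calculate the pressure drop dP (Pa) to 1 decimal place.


dP = f * (L/D) * (rho*v^2/2)
dP = 0.039 * (20/0.17) * (958*2.8^2/2)
L/D = 117.64705882
rho*v^2/2 = 958*7.84/2 = 3755.36
dP = 0.039 * 117.64705882 * 3755.36
dP = 17230.5 Pa


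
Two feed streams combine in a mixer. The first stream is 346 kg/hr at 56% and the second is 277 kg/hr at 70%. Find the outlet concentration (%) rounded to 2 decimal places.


Mass balance on solute: F1*x1 + F2*x2 = F3*x3
F3 = F1 + F2 = 346 + 277 = 623 kg/hr
x3 = (F1*x1 + F2*x2)/F3
x3 = (346*0.56 + 277*0.7) / 623
x3 = 62.22%


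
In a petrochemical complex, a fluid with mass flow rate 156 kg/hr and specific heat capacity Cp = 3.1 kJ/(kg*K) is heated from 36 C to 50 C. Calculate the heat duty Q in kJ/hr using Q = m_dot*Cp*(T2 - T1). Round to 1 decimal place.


Q = m_dot * Cp * (T2 - T1)
Q = 156 * 3.1 * (50 - 36)
Q = 156 * 3.1 * 14
Q = 6770.4 kJ/hr


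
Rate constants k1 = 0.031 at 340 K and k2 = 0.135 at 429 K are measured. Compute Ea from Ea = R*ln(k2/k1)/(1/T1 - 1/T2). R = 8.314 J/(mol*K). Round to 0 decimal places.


Ea = R * ln(k2/k1) / (1/T1 - 1/T2)
ln(k2/k1) = ln(0.135/0.031) = 1.4712876
1/T1 - 1/T2 = 1/340 - 1/429 = 0.00061017414
Ea = 8.314 * 1.4712876 / 0.00061017414
Ea = 20047 J/mol


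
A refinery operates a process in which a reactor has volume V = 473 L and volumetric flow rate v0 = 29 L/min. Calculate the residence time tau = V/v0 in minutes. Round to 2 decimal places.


tau = V / v0
tau = 473 / 29
tau = 16.31 min


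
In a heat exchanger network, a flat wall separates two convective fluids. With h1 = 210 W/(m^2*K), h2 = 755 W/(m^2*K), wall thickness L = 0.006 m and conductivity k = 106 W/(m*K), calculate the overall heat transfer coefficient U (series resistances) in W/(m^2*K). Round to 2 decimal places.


1/U = 1/h1 + L/k + 1/h2
1/U = 1/210 + 0.006/106 + 1/755
1/U = 0.0047619048 + 5.66038e-05 + 0.0013245033
1/U = 0.0061430119
U = 162.79 W/(m^2*K)


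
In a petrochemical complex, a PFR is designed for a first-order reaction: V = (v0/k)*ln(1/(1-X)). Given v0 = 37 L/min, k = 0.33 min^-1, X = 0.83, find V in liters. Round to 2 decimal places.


V = (v0/k) * ln(1/(1-X))
V = (37/0.33) * ln(1/(1-0.83))
V = 112.121212 * ln(5.882353)
V = 112.121212 * 1.771957
V = 198.67 L


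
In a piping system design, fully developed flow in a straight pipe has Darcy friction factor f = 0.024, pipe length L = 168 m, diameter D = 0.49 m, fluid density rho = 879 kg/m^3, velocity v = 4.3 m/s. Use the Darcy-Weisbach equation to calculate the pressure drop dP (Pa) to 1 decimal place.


dP = f * (L/D) * (rho*v^2/2)
dP = 0.024 * (168/0.49) * (879*4.3^2/2)
L/D = 342.85714286
rho*v^2/2 = 879*18.49/2 = 8126.355
dP = 0.024 * 342.85714286 * 8126.355
dP = 66868.3 Pa


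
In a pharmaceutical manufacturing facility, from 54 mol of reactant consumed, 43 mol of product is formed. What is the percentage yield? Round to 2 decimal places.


Yield = (moles product / moles consumed) * 100%
Yield = (43 / 54) * 100
Yield = 0.7963 * 100
Yield = 79.63%


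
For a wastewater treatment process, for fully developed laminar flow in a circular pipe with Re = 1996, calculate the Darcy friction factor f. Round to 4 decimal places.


f = 64 / Re
f = 64 / 1996
f = 0.0321


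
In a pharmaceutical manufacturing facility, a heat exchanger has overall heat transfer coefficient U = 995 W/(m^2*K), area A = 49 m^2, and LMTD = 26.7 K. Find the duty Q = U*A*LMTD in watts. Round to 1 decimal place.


Q = U * A * LMTD
Q = 995 * 49 * 26.7
Q = 1301758.5 W


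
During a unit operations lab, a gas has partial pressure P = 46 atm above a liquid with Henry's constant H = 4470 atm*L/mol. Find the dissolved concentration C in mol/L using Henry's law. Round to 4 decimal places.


C = P / H
C = 46 / 4470
C = 0.0103 mol/L


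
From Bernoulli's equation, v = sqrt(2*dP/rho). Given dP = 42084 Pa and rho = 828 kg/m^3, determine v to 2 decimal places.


v = sqrt(2*dP/rho)
v = sqrt(2*42084/828)
v = sqrt(101.652174)
v = 10.08 m/s


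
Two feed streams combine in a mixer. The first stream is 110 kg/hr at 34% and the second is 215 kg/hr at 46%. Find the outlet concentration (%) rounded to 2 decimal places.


Mass balance on solute: F1*x1 + F2*x2 = F3*x3
F3 = F1 + F2 = 110 + 215 = 325 kg/hr
x3 = (F1*x1 + F2*x2)/F3
x3 = (110*0.34 + 215*0.46) / 325
x3 = 41.94%


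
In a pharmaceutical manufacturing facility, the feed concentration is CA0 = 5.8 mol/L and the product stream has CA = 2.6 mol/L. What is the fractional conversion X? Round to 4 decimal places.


X = (CA0 - CA) / CA0
X = (5.8 - 2.6) / 5.8
X = 3.2 / 5.8
X = 0.5517


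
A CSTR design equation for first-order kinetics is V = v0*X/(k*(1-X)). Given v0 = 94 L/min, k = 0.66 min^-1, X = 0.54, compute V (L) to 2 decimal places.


V = v0 * X / (k * (1 - X))
V = 94 * 0.54 / (0.66 * (1 - 0.54))
V = 50.76 / (0.66 * 0.46)
V = 50.76 / 0.3036
V = 167.19 L


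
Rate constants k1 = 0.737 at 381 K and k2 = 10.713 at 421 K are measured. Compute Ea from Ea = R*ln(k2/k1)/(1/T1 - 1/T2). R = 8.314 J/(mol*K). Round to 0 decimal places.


Ea = R * ln(k2/k1) / (1/T1 - 1/T2)
ln(k2/k1) = ln(10.713/0.737) = 2.6766253
1/T1 - 1/T2 = 1/381 - 1/421 = 0.000249375004
Ea = 8.314 * 2.6766253 / 0.000249375004
Ea = 89237 J/mol


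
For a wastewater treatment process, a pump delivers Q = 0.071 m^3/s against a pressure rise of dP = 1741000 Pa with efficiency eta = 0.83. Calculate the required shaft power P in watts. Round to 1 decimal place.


P = Q * dP / eta
P = 0.071 * 1741000 / 0.83
P = 123611.0 / 0.83
P = 148928.9 W


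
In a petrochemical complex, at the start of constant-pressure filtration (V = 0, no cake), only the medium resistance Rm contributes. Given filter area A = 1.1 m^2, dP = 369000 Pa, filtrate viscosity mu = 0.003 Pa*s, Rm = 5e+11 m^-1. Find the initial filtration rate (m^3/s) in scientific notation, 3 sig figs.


rate = A * dP / (mu * Rm)
rate = 1.1 * 369000 / (0.003 * 5e+11)
rate = 405900.0 / 1.500e+09
rate = 2.71e-04 m^3/s


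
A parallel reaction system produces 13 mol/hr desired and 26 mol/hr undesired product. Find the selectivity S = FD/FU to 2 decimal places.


S = desired product rate / undesired product rate
S = 13 / 26
S = 0.50


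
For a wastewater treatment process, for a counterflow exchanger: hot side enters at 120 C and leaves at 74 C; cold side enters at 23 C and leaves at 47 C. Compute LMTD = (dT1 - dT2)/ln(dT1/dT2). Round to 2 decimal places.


dT1 = Th_in - Tc_out = 120 - 47 = 73
dT2 = Th_out - Tc_in = 74 - 23 = 51
LMTD = (dT1 - dT2) / ln(dT1/dT2)
LMTD = (73 - 51) / ln(73/51)
LMTD = 61.34 K


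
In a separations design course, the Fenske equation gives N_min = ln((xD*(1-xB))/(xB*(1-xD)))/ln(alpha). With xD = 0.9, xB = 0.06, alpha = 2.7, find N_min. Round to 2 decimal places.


N_min = ln((xD*(1-xB))/(xB*(1-xD))) / ln(alpha)
Numerator inside ln: 0.846 / 0.006 = 141.0
ln(141.0) = 4.94876
ln(alpha) = ln(2.7) = 0.993252
N_min = 4.94876 / 0.993252 = 4.98


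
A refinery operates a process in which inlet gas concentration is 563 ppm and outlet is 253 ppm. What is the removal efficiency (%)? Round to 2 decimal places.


Efficiency = (G_in - G_out) / G_in * 100%
Efficiency = (563 - 253) / 563 * 100
Efficiency = 310 / 563 * 100
Efficiency = 55.06%


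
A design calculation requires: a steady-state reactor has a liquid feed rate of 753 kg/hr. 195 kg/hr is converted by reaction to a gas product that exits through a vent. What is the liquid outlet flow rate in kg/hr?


Steady-state mass balance on the main outlet: F_out = F_in - F_removed
F_out = 753 - 195
F_out = 558 kg/hr


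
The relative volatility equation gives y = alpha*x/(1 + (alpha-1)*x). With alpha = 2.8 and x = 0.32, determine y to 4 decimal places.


y = alpha*x / (1 + (alpha-1)*x)
y = 2.8*0.32 / (1 + (2.8-1)*0.32)
y = 0.896 / (1 + 0.576)
y = 0.896 / 1.576
y = 0.5685


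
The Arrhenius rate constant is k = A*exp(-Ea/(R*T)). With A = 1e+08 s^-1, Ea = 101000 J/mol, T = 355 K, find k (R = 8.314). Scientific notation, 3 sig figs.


k = A * exp(-Ea/(R*T))
k = 1e+08 * exp(-101000 / (8.314 * 355))
k = 1e+08 * exp(-34.220236)
k = 1.38e-07


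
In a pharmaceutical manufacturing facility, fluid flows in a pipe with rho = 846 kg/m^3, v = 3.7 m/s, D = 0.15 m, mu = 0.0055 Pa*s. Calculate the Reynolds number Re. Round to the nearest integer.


Re = rho * v * D / mu
Re = 846 * 3.7 * 0.15 / 0.0055
Re = 469.53 / 0.0055
Re = 85369


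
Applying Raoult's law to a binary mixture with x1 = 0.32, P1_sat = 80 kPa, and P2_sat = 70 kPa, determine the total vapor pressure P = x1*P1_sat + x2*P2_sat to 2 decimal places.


P = x1*P1_sat + x2*P2_sat
x2 = 1 - x1 = 1 - 0.32 = 0.68
P = 0.32*80 + 0.68*70
P = 25.6 + 47.6
P = 73.20 kPa


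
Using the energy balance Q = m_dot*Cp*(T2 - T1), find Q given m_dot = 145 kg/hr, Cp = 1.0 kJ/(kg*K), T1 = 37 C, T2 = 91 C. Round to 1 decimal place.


Q = m_dot * Cp * (T2 - T1)
Q = 145 * 1.0 * (91 - 37)
Q = 145 * 1.0 * 54
Q = 7830.0 kJ/hr


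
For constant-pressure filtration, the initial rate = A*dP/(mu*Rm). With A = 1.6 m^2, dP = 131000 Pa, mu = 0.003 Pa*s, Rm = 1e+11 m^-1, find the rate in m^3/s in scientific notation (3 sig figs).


rate = A * dP / (mu * Rm)
rate = 1.6 * 131000 / (0.003 * 1e+11)
rate = 209600.0 / 3.000e+08
rate = 6.99e-04 m^3/s


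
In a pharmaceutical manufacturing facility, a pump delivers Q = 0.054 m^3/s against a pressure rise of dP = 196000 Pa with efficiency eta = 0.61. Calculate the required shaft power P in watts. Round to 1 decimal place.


P = Q * dP / eta
P = 0.054 * 196000 / 0.61
P = 10584.0 / 0.61
P = 17350.8 W


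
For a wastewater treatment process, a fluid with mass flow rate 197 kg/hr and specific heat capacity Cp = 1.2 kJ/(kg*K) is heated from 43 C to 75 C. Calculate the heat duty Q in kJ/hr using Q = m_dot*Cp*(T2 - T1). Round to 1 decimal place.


Q = m_dot * Cp * (T2 - T1)
Q = 197 * 1.2 * (75 - 43)
Q = 197 * 1.2 * 32
Q = 7564.8 kJ/hr


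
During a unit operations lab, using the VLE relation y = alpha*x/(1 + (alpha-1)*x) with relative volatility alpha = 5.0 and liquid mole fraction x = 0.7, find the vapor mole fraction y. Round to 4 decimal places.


y = alpha*x / (1 + (alpha-1)*x)
y = 5.0*0.7 / (1 + (5.0-1)*0.7)
y = 3.5 / (1 + 2.8)
y = 3.5 / 3.8
y = 0.9211


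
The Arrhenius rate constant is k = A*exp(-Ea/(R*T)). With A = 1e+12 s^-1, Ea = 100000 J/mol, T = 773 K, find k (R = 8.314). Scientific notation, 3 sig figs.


k = A * exp(-Ea/(R*T))
k = 1e+12 * exp(-100000 / (8.314 * 773))
k = 1e+12 * exp(-15.560032)
k = 1.75e+05


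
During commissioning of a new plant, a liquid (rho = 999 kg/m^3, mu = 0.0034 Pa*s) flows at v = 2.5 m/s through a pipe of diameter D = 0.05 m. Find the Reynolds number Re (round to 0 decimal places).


Re = rho * v * D / mu
Re = 999 * 2.5 * 0.05 / 0.0034
Re = 124.875 / 0.0034
Re = 36728


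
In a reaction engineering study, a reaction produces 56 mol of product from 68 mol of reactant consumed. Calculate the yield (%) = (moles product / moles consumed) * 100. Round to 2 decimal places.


Yield = (moles product / moles consumed) * 100%
Yield = (56 / 68) * 100
Yield = 0.8235 * 100
Yield = 82.35%


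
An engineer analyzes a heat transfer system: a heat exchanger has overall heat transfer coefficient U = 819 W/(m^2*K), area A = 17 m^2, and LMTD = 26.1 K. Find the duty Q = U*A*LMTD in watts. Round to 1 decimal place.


Q = U * A * LMTD
Q = 819 * 17 * 26.1
Q = 363390.3 W


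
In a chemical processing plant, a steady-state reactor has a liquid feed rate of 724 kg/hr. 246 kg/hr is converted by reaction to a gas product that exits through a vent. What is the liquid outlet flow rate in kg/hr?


Steady-state mass balance on the main outlet: F_out = F_in - F_removed
F_out = 724 - 246
F_out = 478 kg/hr


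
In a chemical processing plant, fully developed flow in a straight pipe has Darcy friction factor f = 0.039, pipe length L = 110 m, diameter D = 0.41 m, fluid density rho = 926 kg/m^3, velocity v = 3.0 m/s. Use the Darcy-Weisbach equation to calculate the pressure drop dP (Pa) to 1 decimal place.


dP = f * (L/D) * (rho*v^2/2)
dP = 0.039 * (110/0.41) * (926*3.0^2/2)
L/D = 268.29268293
rho*v^2/2 = 926*9.0/2 = 4167.0
dP = 0.039 * 268.29268293 * 4167.0
dP = 43601.0 Pa


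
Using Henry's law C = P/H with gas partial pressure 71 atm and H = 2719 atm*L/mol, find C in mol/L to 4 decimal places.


C = P / H
C = 71 / 2719
C = 0.0261 mol/L


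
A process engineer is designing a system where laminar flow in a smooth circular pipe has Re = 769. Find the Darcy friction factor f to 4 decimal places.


f = 64 / Re
f = 64 / 769
f = 0.0832


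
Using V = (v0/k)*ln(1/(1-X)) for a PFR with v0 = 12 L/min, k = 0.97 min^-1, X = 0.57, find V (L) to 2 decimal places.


V = (v0/k) * ln(1/(1-X))
V = (12/0.97) * ln(1/(1-0.57))
V = 12.371134 * ln(2.325581)
V = 12.371134 * 0.84397
V = 10.44 L


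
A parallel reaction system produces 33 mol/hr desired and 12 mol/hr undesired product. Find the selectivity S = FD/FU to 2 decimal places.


S = desired product rate / undesired product rate
S = 33 / 12
S = 2.75


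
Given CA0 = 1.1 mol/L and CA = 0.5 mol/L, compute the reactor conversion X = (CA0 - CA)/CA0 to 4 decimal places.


X = (CA0 - CA) / CA0
X = (1.1 - 0.5) / 1.1
X = 0.6 / 1.1
X = 0.5455


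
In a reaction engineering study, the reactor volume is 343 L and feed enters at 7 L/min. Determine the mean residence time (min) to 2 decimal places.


tau = V / v0
tau = 343 / 7
tau = 49.00 min


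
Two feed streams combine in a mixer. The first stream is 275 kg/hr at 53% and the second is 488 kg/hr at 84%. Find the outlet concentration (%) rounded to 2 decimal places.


Mass balance on solute: F1*x1 + F2*x2 = F3*x3
F3 = F1 + F2 = 275 + 488 = 763 kg/hr
x3 = (F1*x1 + F2*x2)/F3
x3 = (275*0.53 + 488*0.84) / 763
x3 = 72.83%


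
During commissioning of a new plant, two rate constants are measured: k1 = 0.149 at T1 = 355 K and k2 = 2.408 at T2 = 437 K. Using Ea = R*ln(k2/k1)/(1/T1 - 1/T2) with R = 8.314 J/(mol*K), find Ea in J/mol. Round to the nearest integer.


Ea = R * ln(k2/k1) / (1/T1 - 1/T2)
ln(k2/k1) = ln(2.408/0.149) = 2.7826055
1/T1 - 1/T2 = 1/355 - 1/437 = 0.000528571889
Ea = 8.314 * 2.7826055 / 0.000528571889
Ea = 43768 J/mol


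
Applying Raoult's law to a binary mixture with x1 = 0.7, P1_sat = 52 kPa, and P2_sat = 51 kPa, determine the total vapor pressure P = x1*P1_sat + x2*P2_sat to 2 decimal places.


P = x1*P1_sat + x2*P2_sat
x2 = 1 - x1 = 1 - 0.7 = 0.3
P = 0.7*52 + 0.3*51
P = 36.4 + 15.3
P = 51.70 kPa


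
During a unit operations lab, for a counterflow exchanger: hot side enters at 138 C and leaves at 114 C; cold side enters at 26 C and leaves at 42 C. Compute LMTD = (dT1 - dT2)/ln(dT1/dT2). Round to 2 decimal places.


dT1 = Th_in - Tc_out = 138 - 42 = 96
dT2 = Th_out - Tc_in = 114 - 26 = 88
LMTD = (dT1 - dT2) / ln(dT1/dT2)
LMTD = (96 - 88) / ln(96/88)
LMTD = 91.94 K


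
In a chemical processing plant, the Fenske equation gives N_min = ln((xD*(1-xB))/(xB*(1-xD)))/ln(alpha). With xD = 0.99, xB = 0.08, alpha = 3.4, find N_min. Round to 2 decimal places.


N_min = ln((xD*(1-xB))/(xB*(1-xD))) / ln(alpha)
Numerator inside ln: 0.9108 / 0.0008 = 1138.5
ln(1138.5) = 7.037467
ln(alpha) = ln(3.4) = 1.223775
N_min = 7.037467 / 1.223775 = 5.75


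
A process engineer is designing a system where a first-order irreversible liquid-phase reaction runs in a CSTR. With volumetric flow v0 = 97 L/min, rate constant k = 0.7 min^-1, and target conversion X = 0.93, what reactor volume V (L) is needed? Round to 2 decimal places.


V = v0 * X / (k * (1 - X))
V = 97 * 0.93 / (0.7 * (1 - 0.93))
V = 90.21 / (0.7 * 0.07)
V = 90.21 / 0.049
V = 1841.02 L
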